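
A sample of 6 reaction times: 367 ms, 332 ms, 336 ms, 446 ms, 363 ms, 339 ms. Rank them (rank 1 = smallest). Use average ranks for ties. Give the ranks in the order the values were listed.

Sorted (ascending): 332, 336, 339, 363, 367, 446
No ties — each value takes its position as its rank.

5, 1, 2, 6, 4, 3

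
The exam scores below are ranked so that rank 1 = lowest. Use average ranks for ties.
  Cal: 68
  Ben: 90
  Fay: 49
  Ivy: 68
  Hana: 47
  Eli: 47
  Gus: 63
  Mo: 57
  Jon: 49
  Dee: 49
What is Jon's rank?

4

Sorted (ascending): 47, 47, 49, 49, 49, 57, 63, 68, 68, 90
The 2 values of 47 occupy positions 1–2 → average rank (1+2)/2 = 1.5.
The 3 values of 49 occupy positions 3–5 → average rank 4.
The 2 values of 68 occupy positions 8–9 → average rank (8+9)/2 = 8.5.
Jon has value 49 → rank 4.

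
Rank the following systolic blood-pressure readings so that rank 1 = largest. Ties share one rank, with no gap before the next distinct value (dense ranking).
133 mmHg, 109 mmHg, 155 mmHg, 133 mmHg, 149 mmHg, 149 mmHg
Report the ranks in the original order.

3, 4, 1, 3, 2, 2

Sorted (descending): 155, 149, 149, 133, 133, 109
The 2 values of 149 share dense rank 2.
The 2 values of 133 share dense rank 3.
Remaining distinct values take the next consecutive integers.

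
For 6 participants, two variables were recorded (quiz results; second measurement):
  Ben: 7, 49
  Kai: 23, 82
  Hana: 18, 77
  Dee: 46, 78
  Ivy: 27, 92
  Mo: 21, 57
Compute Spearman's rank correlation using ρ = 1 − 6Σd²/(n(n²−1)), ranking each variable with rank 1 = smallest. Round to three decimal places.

0.771

Ranks of variable 1: 1, 4, 2, 6, 5, 3
Ranks of variable 2: 1, 5, 3, 4, 6, 2
d = r₁ − r₂: 0, -1, -1, 2, -1, 1
d²: 0, 1, 1, 4, 1, 1; Σd² = 8
ρ = 1 − 6·8/(6·35) = 1 − 48/210 = 0.771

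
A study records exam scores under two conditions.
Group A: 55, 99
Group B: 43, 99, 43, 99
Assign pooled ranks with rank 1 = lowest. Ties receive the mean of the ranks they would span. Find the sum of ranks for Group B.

13

Sorted (ascending): 43, 43, 55, 99, 99, 99
The 2 values of 43 occupy positions 1–2 → average rank (1+2)/2 = 1.5.
The 3 values of 99 occupy positions 4–6 → average rank 5.
Group B values → pooled ranks: 43→1.5, 99→5, 43→1.5, 99→5
Rank sum = 1.5 + 5 + 1.5 + 5 = 13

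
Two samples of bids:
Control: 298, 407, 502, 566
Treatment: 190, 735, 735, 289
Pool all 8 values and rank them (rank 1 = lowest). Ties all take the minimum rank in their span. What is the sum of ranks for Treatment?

Sorted (ascending): 190, 289, 298, 407, 502, 566, 735, 735
The 2 values of 735 occupy positions 7–8 → each gets rank 7.
Treatment values → pooled ranks: 190→1, 735→7, 735→7, 289→2
Rank sum = 1 + 7 + 7 + 2 = 17

17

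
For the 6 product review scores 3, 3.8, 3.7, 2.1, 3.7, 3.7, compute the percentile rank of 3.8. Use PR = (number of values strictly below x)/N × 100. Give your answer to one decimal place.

83.3

N = 6.
Strictly below 3.8: 5. Equal to 3.8: 1.
PR = 5/6 × 100 = 83.3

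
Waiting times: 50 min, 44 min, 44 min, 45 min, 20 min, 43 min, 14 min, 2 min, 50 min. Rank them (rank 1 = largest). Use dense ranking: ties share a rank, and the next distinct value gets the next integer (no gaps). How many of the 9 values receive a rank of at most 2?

3

Sorted (descending): 50, 50, 45, 44, 44, 43, 20, 14, 2
The 2 values of 50 share dense rank 1.
The 2 values of 44 share dense rank 3.
Remaining distinct values take the next consecutive integers.
Ranks ≤ 2: {1, 1, 2} → 3 values.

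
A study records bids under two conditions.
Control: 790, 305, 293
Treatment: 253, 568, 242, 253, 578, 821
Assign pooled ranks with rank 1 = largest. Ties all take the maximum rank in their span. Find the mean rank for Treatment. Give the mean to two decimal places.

Sorted (descending): 821, 790, 578, 568, 305, 293, 253, 253, 242
The 2 values of 253 occupy positions 7–8 → each gets rank 8.
Treatment values → pooled ranks: 253→8, 568→4, 242→9, 253→8, 578→3, 821→1
Mean rank = (8 + 4 + 9 + 8 + 3 + 1) / 6 = 5.50

5.50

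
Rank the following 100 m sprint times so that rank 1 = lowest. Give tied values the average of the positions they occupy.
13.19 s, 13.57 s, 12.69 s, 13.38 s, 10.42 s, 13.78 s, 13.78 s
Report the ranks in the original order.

Sorted (ascending): 10.42, 12.69, 13.19, 13.38, 13.57, 13.78, 13.78
The 2 values of 13.78 occupy positions 6–7 → average rank (6+7)/2 = 6.5.

3, 5, 2, 4, 1, 6.5, 6.5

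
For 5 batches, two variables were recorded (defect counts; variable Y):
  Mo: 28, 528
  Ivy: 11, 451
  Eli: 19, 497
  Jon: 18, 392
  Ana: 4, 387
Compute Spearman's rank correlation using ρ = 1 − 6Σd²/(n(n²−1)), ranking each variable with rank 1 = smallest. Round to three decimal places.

Ranks of variable 1: 5, 2, 4, 3, 1
Ranks of variable 2: 5, 3, 4, 2, 1
d = r₁ − r₂: 0, -1, 0, 1, 0
d²: 0, 1, 0, 1, 0; Σd² = 2
ρ = 1 − 6·2/(5·24) = 1 − 12/120 = 0.900

0.900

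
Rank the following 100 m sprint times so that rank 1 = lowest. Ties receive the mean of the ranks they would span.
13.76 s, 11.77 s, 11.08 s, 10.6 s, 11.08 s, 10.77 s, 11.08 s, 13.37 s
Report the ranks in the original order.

8, 6, 4, 1, 4, 2, 4, 7

Sorted (ascending): 10.6, 10.77, 11.08, 11.08, 11.08, 11.77, 13.37, 13.76
The 3 values of 11.08 occupy positions 3–5 → average rank 4.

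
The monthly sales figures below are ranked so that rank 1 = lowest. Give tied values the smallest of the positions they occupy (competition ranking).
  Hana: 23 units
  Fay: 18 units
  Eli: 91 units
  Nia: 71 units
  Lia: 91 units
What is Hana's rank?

Sorted (ascending): 18, 23, 71, 91, 91
The 2 values of 91 occupy positions 4–5 → each gets rank 4.
Hana has value 23 units → rank 2.

2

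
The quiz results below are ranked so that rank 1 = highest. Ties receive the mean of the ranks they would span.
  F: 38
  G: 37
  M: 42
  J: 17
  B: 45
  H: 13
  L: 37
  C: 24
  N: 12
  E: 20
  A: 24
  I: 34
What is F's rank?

3

Sorted (descending): 45, 42, 38, 37, 37, 34, 24, 24, 20, 17, 13, 12
The 2 values of 37 occupy positions 4–5 → average rank (4+5)/2 = 4.5.
The 2 values of 24 occupy positions 7–8 → average rank (7+8)/2 = 7.5.
F has value 38 → rank 3.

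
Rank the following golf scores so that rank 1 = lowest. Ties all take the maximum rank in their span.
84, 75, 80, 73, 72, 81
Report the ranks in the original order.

6, 3, 4, 2, 1, 5

Sorted (ascending): 72, 73, 75, 80, 81, 84
No ties — each value takes its position as its rank.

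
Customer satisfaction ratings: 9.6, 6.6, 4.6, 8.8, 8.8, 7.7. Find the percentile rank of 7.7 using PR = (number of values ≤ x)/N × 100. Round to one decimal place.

N = 6.
Strictly below 7.7: 2. Equal to 7.7: 1.
PR = 3/6 × 100 = 50.0

50.0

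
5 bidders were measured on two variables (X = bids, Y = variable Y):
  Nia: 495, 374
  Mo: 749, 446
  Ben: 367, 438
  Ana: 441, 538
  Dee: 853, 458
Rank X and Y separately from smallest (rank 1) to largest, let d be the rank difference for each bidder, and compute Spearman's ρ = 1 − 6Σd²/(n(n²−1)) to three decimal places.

Ranks of variable 1: 3, 4, 1, 2, 5
Ranks of variable 2: 1, 3, 2, 5, 4
d = r₁ − r₂: 2, 1, -1, -3, 1
d²: 4, 1, 1, 9, 1; Σd² = 16
ρ = 1 − 6·16/(5·24) = 1 − 96/120 = 0.200

0.200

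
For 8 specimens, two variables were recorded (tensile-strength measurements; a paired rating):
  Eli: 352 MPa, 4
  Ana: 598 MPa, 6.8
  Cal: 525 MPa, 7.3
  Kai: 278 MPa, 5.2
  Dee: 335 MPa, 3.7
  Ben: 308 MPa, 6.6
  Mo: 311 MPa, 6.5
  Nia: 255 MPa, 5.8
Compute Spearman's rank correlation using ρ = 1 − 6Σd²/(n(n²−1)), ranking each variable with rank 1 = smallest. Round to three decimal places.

Ranks of variable 1: 6, 8, 7, 2, 5, 3, 4, 1
Ranks of variable 2: 2, 7, 8, 3, 1, 6, 5, 4
d = r₁ − r₂: 4, 1, -1, -1, 4, -3, -1, -3
d²: 16, 1, 1, 1, 16, 9, 1, 9; Σd² = 54
ρ = 1 − 6·54/(8·63) = 1 − 324/504 = 0.357

0.357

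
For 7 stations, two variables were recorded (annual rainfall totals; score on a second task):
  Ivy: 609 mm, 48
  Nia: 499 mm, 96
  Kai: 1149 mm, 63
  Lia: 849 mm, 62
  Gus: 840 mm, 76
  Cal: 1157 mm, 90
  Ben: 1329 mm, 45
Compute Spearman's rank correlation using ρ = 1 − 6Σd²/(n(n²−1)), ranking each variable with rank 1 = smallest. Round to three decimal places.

-0.393

Ranks of variable 1: 2, 1, 5, 4, 3, 6, 7
Ranks of variable 2: 2, 7, 4, 3, 5, 6, 1
d = r₁ − r₂: 0, -6, 1, 1, -2, 0, 6
d²: 0, 36, 1, 1, 4, 0, 36; Σd² = 78
ρ = 1 − 6·78/(7·48) = 1 − 468/336 = -0.393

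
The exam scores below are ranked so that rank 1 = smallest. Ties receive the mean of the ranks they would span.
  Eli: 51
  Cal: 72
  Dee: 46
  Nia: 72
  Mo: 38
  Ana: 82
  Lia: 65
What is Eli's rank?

Sorted (ascending): 38, 46, 51, 65, 72, 72, 82
The 2 values of 72 occupy positions 5–6 → average rank (5+6)/2 = 5.5.
Eli has value 51 → rank 3.

3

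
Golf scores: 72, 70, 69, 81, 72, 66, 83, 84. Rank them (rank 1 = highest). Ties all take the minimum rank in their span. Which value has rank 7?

Sorted (descending): 84, 83, 81, 72, 72, 70, 69, 66
The 2 values of 72 occupy positions 4–5 → each gets rank 4.
Rank 7 → value 69.

69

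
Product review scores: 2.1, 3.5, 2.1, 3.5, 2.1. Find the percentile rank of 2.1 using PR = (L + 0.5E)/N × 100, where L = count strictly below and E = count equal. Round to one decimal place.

30.0

N = 5.
Strictly below 2.1: 0. Equal to 2.1: 3.
PR = (0 + 0.5·3)/5 × 100 = 30.0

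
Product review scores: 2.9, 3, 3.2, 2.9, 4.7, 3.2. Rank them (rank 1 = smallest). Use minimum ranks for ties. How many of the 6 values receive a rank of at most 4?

5

Sorted (ascending): 2.9, 2.9, 3, 3.2, 3.2, 4.7
The 2 values of 2.9 occupy positions 1–2 → each gets rank 1.
The 2 values of 3.2 occupy positions 4–5 → each gets rank 4.
Ranks ≤ 4: {1, 1, 3, 4, 4} → 5 values.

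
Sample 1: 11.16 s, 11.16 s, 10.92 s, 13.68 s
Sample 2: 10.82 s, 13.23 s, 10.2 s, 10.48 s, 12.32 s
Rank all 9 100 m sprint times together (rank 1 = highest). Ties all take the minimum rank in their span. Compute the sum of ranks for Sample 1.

15

Sorted (descending): 13.68, 13.23, 12.32, 11.16, 11.16, 10.92, 10.82, 10.48, 10.2
The 2 values of 11.16 occupy positions 4–5 → each gets rank 4.
Sample 1 values → pooled ranks: 11.16→4, 11.16→4, 10.92→6, 13.68→1
Rank sum = 4 + 4 + 6 + 1 = 15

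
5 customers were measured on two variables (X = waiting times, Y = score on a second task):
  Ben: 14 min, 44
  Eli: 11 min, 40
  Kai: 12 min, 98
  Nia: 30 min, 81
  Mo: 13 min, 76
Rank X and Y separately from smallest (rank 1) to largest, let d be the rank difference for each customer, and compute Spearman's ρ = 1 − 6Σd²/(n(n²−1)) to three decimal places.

Ranks of variable 1: 4, 1, 2, 5, 3
Ranks of variable 2: 2, 1, 5, 4, 3
d = r₁ − r₂: 2, 0, -3, 1, 0
d²: 4, 0, 9, 1, 0; Σd² = 14
ρ = 1 − 6·14/(5·24) = 1 − 84/120 = 0.300

0.300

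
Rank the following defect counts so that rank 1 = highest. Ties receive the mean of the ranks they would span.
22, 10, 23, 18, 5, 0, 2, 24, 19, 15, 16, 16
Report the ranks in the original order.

3, 9, 2, 5, 10, 12, 11, 1, 4, 8, 6.5, 6.5

Sorted (descending): 24, 23, 22, 19, 18, 16, 16, 15, 10, 5, 2, 0
The 2 values of 16 occupy positions 6–7 → average rank (6+7)/2 = 6.5.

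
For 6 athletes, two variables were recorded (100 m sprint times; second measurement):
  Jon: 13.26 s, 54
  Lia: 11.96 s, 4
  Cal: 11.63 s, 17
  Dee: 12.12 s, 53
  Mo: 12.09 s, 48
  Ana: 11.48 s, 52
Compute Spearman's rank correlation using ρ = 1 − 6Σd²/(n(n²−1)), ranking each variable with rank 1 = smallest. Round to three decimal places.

Ranks of variable 1: 6, 3, 2, 5, 4, 1
Ranks of variable 2: 6, 1, 2, 5, 3, 4
d = r₁ − r₂: 0, 2, 0, 0, 1, -3
d²: 0, 4, 0, 0, 1, 9; Σd² = 14
ρ = 1 − 6·14/(6·35) = 1 − 84/210 = 0.600

0.600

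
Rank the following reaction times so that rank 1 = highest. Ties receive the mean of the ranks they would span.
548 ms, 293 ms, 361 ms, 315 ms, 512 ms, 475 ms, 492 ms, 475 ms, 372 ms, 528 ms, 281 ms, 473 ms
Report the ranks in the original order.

1, 11, 9, 10, 3, 5.5, 4, 5.5, 8, 2, 12, 7

Sorted (descending): 548, 528, 512, 492, 475, 475, 473, 372, 361, 315, 293, 281
The 2 values of 475 occupy positions 5–6 → average rank (5+6)/2 = 5.5.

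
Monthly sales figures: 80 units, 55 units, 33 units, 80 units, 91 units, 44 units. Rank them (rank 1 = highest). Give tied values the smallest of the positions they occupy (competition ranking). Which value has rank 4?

Sorted (descending): 91, 80, 80, 55, 44, 33
The 2 values of 80 occupy positions 2–3 → each gets rank 2.
Rank 4 → value 55.

55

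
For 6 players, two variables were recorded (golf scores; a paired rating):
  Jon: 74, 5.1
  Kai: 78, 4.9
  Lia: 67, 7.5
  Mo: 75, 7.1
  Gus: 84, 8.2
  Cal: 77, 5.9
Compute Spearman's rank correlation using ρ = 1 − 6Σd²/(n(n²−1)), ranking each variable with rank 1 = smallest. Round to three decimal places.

Ranks of variable 1: 2, 5, 1, 3, 6, 4
Ranks of variable 2: 2, 1, 5, 4, 6, 3
d = r₁ − r₂: 0, 4, -4, -1, 0, 1
d²: 0, 16, 16, 1, 0, 1; Σd² = 34
ρ = 1 − 6·34/(6·35) = 1 − 204/210 = 0.029

0.029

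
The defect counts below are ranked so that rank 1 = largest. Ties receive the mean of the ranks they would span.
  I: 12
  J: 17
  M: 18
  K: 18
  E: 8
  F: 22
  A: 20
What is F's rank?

Sorted (descending): 22, 20, 18, 18, 17, 12, 8
The 2 values of 18 occupy positions 3–4 → average rank (3+4)/2 = 3.5.
F has value 22 → rank 1.

1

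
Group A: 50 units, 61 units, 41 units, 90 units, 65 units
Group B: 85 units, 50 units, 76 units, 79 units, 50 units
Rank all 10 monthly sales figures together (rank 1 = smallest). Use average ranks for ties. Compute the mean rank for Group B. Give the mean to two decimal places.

Sorted (ascending): 41, 50, 50, 50, 61, 65, 76, 79, 85, 90
The 3 values of 50 occupy positions 2–4 → average rank 3.
Group B values → pooled ranks: 85→9, 50→3, 76→7, 79→8, 50→3
Mean rank = (9 + 3 + 7 + 8 + 3) / 5 = 6.00

6.00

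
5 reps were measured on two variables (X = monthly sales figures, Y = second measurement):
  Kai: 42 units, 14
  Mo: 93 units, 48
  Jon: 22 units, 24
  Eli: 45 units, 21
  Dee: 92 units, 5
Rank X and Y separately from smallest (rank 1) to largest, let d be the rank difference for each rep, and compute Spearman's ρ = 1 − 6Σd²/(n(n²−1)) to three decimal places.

Ranks of variable 1: 2, 5, 1, 3, 4
Ranks of variable 2: 2, 5, 4, 3, 1
d = r₁ − r₂: 0, 0, -3, 0, 3
d²: 0, 0, 9, 0, 9; Σd² = 18
ρ = 1 − 6·18/(5·24) = 1 − 108/120 = 0.100

0.100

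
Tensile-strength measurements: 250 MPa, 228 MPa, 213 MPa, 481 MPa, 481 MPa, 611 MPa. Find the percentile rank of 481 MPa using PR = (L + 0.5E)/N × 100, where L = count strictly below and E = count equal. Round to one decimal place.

66.7

N = 6.
Strictly below 481: 3. Equal to 481: 2.
PR = (3 + 0.5·2)/6 × 100 = 66.7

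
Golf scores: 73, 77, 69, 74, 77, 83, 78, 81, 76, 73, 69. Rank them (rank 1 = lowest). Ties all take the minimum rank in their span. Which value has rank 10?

81

Sorted (ascending): 69, 69, 73, 73, 74, 76, 77, 77, 78, 81, 83
The 2 values of 69 occupy positions 1–2 → each gets rank 1.
The 2 values of 73 occupy positions 3–4 → each gets rank 3.
The 2 values of 77 occupy positions 7–8 → each gets rank 7.
Rank 10 → value 81.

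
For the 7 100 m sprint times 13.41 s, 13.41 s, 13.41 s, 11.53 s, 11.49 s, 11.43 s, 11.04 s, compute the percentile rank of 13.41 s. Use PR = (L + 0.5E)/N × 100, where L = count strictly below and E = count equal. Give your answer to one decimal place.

78.6

N = 7.
Strictly below 13.41: 4. Equal to 13.41: 3.
PR = (4 + 0.5·3)/7 × 100 = 78.6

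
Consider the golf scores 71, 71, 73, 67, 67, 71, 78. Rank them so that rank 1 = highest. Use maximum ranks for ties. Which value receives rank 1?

78

Sorted (descending): 78, 73, 71, 71, 71, 67, 67
The 3 values of 71 occupy positions 3–5 → each gets rank 5.
The 2 values of 67 occupy positions 6–7 → each gets rank 7.
Rank 1 → value 78.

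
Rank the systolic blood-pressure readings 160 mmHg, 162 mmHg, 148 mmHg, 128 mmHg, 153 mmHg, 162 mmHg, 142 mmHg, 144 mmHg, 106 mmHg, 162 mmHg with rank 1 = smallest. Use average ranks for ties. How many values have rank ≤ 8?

Sorted (ascending): 106, 128, 142, 144, 148, 153, 160, 162, 162, 162
The 3 values of 162 occupy positions 8–10 → average rank 9.
Ranks ≤ 8: {1, 2, 3, 4, 5, 6, 7} → 7 values.

7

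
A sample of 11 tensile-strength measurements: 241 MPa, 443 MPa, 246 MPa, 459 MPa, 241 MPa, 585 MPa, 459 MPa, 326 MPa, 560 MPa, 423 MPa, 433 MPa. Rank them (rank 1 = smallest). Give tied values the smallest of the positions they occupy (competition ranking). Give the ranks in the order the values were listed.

1, 7, 3, 8, 1, 11, 8, 4, 10, 5, 6

Sorted (ascending): 241, 241, 246, 326, 423, 433, 443, 459, 459, 560, 585
The 2 values of 241 occupy positions 1–2 → each gets rank 1.
The 2 values of 459 occupy positions 8–9 → each gets rank 8.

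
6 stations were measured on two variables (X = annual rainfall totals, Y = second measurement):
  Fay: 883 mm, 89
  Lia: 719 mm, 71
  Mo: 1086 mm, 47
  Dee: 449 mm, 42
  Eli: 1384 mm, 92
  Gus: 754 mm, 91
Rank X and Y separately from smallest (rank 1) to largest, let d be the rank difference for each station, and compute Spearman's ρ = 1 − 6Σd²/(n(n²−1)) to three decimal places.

Ranks of variable 1: 4, 2, 5, 1, 6, 3
Ranks of variable 2: 4, 3, 2, 1, 6, 5
d = r₁ − r₂: 0, -1, 3, 0, 0, -2
d²: 0, 1, 9, 0, 0, 4; Σd² = 14
ρ = 1 − 6·14/(6·35) = 1 − 84/210 = 0.600

0.600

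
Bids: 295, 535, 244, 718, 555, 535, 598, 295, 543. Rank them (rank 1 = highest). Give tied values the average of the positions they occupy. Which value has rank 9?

244

Sorted (descending): 718, 598, 555, 543, 535, 535, 295, 295, 244
The 2 values of 535 occupy positions 5–6 → average rank (5+6)/2 = 5.5.
The 2 values of 295 occupy positions 7–8 → average rank (7+8)/2 = 7.5.
Rank 9 → value 244.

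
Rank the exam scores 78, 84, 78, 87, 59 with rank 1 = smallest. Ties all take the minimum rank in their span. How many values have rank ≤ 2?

Sorted (ascending): 59, 78, 78, 84, 87
The 2 values of 78 occupy positions 2–3 → each gets rank 2.
Ranks ≤ 2: {1, 2, 2} → 3 values.

3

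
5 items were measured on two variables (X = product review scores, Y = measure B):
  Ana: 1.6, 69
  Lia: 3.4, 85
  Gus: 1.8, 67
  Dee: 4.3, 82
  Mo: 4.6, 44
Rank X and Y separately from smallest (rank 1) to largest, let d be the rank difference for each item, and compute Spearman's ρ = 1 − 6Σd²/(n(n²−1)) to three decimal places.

-0.200

Ranks of variable 1: 1, 3, 2, 4, 5
Ranks of variable 2: 3, 5, 2, 4, 1
d = r₁ − r₂: -2, -2, 0, 0, 4
d²: 4, 4, 0, 0, 16; Σd² = 24
ρ = 1 − 6·24/(5·24) = 1 − 144/120 = -0.200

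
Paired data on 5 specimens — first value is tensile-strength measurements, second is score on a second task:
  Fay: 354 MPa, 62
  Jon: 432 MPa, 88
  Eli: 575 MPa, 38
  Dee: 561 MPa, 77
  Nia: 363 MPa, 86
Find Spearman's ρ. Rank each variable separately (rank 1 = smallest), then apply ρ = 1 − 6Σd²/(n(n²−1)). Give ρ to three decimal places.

Ranks of variable 1: 1, 3, 5, 4, 2
Ranks of variable 2: 2, 5, 1, 3, 4
d = r₁ − r₂: -1, -2, 4, 1, -2
d²: 1, 4, 16, 1, 4; Σd² = 26
ρ = 1 − 6·26/(5·24) = 1 − 156/120 = -0.300

-0.300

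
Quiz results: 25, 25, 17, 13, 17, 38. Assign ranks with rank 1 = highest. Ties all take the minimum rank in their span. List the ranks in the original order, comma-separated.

2, 2, 4, 6, 4, 1

Sorted (descending): 38, 25, 25, 17, 17, 13
The 2 values of 25 occupy positions 2–3 → each gets rank 2.
The 2 values of 17 occupy positions 4–5 → each gets rank 4.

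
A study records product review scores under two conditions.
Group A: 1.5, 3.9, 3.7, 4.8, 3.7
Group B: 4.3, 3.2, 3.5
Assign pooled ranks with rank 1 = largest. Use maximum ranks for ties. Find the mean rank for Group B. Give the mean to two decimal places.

Sorted (descending): 4.8, 4.3, 3.9, 3.7, 3.7, 3.5, 3.2, 1.5
The 2 values of 3.7 occupy positions 4–5 → each gets rank 5.
Group B values → pooled ranks: 4.3→2, 3.2→7, 3.5→6
Mean rank = (2 + 7 + 6) / 3 = 5.00

5.00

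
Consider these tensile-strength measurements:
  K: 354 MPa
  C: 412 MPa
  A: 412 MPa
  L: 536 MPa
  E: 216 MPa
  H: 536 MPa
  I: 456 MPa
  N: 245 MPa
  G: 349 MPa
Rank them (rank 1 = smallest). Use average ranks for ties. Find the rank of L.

Sorted (ascending): 216, 245, 349, 354, 412, 412, 456, 536, 536
The 2 values of 412 occupy positions 5–6 → average rank (5+6)/2 = 5.5.
The 2 values of 536 occupy positions 8–9 → average rank (8+9)/2 = 8.5.
L has value 536 MPa → rank 8.5.

8.5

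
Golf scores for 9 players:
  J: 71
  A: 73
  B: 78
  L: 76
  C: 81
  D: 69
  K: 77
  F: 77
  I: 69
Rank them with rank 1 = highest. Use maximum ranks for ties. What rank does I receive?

Sorted (descending): 81, 78, 77, 77, 76, 73, 71, 69, 69
The 2 values of 77 occupy positions 3–4 → each gets rank 4.
The 2 values of 69 occupy positions 8–9 → each gets rank 9.
I has value 69 → rank 9.

9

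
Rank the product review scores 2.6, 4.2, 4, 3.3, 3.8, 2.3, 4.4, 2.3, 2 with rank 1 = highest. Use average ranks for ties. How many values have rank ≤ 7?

Sorted (descending): 4.4, 4.2, 4, 3.8, 3.3, 2.6, 2.3, 2.3, 2
The 2 values of 2.3 occupy positions 7–8 → average rank (7+8)/2 = 7.5.
Ranks ≤ 7: {1, 2, 3, 4, 5, 6} → 6 values.

6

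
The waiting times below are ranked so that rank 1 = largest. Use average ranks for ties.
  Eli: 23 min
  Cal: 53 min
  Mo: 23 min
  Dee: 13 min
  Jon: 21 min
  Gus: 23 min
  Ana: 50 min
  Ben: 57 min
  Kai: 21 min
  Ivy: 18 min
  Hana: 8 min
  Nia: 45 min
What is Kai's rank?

8.5

Sorted (descending): 57, 53, 50, 45, 23, 23, 23, 21, 21, 18, 13, 8
The 3 values of 23 occupy positions 5–7 → average rank 6.
The 2 values of 21 occupy positions 8–9 → average rank (8+9)/2 = 8.5.
Kai has value 21 min → rank 8.5.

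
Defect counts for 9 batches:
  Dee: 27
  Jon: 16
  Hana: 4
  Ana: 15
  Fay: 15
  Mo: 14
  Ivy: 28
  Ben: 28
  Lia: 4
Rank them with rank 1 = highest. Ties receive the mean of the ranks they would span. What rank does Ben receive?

Sorted (descending): 28, 28, 27, 16, 15, 15, 14, 4, 4
The 2 values of 28 occupy positions 1–2 → average rank (1+2)/2 = 1.5.
The 2 values of 15 occupy positions 5–6 → average rank (5+6)/2 = 5.5.
The 2 values of 4 occupy positions 8–9 → average rank (8+9)/2 = 8.5.
Ben has value 28 → rank 1.5.

1.5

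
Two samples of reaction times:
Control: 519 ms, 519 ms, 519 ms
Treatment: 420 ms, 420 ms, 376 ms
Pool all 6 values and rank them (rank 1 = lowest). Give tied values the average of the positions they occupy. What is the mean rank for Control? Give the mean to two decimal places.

5.00

Sorted (ascending): 376, 420, 420, 519, 519, 519
The 2 values of 420 occupy positions 2–3 → average rank (2+3)/2 = 2.5.
The 3 values of 519 occupy positions 4–6 → average rank 5.
Control values → pooled ranks: 519→5, 519→5, 519→5
Mean rank = (5 + 5 + 5) / 3 = 5.00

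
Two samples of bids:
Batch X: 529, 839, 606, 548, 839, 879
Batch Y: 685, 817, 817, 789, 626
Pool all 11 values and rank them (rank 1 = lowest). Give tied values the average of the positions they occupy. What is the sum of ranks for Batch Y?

30

Sorted (ascending): 529, 548, 606, 626, 685, 789, 817, 817, 839, 839, 879
The 2 values of 817 occupy positions 7–8 → average rank (7+8)/2 = 7.5.
The 2 values of 839 occupy positions 9–10 → average rank (9+10)/2 = 9.5.
Batch Y values → pooled ranks: 685→5, 817→7.5, 817→7.5, 789→6, 626→4
Rank sum = 5 + 7.5 + 7.5 + 6 + 4 = 30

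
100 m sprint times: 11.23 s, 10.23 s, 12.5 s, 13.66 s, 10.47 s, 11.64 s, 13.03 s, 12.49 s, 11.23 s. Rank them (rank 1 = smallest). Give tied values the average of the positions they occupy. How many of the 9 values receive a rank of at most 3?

2

Sorted (ascending): 10.23, 10.47, 11.23, 11.23, 11.64, 12.49, 12.5, 13.03, 13.66
The 2 values of 11.23 occupy positions 3–4 → average rank (3+4)/2 = 3.5.
Ranks ≤ 3: {1, 2} → 2 values.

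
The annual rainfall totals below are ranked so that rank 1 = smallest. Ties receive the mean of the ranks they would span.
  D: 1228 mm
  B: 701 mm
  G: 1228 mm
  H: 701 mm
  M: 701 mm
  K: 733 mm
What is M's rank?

2

Sorted (ascending): 701, 701, 701, 733, 1228, 1228
The 3 values of 701 occupy positions 1–3 → average rank 2.
The 2 values of 1228 occupy positions 5–6 → average rank (5+6)/2 = 5.5.
M has value 701 mm → rank 2.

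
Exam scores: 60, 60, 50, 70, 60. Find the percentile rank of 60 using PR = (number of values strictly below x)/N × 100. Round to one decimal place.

N = 5.
Strictly below 60: 1. Equal to 60: 3.
PR = 1/5 × 100 = 20.0

20.0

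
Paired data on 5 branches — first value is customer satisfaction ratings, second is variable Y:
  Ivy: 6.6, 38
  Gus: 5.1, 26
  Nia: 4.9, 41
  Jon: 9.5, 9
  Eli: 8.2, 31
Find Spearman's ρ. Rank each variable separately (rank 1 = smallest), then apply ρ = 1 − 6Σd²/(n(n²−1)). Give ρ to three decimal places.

Ranks of variable 1: 3, 2, 1, 5, 4
Ranks of variable 2: 4, 2, 5, 1, 3
d = r₁ − r₂: -1, 0, -4, 4, 1
d²: 1, 0, 16, 16, 1; Σd² = 34
ρ = 1 − 6·34/(5·24) = 1 − 204/120 = -0.700

-0.700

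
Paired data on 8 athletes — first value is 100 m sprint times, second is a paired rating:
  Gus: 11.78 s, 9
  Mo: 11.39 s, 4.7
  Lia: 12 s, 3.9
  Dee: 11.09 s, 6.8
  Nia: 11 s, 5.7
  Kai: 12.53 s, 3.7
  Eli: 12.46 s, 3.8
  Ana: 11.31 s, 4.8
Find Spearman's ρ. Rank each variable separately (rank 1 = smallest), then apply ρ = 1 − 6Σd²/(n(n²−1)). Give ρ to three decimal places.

Ranks of variable 1: 5, 4, 6, 2, 1, 8, 7, 3
Ranks of variable 2: 8, 4, 3, 7, 6, 1, 2, 5
d = r₁ − r₂: -3, 0, 3, -5, -5, 7, 5, -2
d²: 9, 0, 9, 25, 25, 49, 25, 4; Σd² = 146
ρ = 1 − 6·146/(8·63) = 1 − 876/504 = -0.738

-0.738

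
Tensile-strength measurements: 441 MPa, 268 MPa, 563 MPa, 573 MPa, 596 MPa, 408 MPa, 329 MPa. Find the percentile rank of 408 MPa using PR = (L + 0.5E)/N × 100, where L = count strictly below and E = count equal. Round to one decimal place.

35.7

N = 7.
Strictly below 408: 2. Equal to 408: 1.
PR = (2 + 0.5·1)/7 × 100 = 35.7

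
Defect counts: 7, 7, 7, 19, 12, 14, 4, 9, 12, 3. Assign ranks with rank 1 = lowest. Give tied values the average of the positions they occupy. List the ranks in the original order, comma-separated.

Sorted (ascending): 3, 4, 7, 7, 7, 9, 12, 12, 14, 19
The 3 values of 7 occupy positions 3–5 → average rank 4.
The 2 values of 12 occupy positions 7–8 → average rank (7+8)/2 = 7.5.

4, 4, 4, 10, 7.5, 9, 2, 6, 7.5, 1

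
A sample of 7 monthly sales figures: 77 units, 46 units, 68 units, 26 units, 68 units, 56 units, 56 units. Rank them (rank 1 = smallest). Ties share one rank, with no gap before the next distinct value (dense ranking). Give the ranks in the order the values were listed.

5, 2, 4, 1, 4, 3, 3

Sorted (ascending): 26, 46, 56, 56, 68, 68, 77
The 2 values of 56 share dense rank 3.
The 2 values of 68 share dense rank 4.
Remaining distinct values take the next consecutive integers.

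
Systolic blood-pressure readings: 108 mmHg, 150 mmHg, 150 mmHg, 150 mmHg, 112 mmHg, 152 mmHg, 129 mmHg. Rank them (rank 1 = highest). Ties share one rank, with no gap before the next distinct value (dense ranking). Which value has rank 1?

Sorted (descending): 152, 150, 150, 150, 129, 112, 108
The 3 values of 150 share dense rank 2.
Remaining distinct values take the next consecutive integers.
Rank 1 → value 152.

152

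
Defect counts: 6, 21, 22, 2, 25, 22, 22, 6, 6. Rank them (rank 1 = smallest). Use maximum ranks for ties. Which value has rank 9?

Sorted (ascending): 2, 6, 6, 6, 21, 22, 22, 22, 25
The 3 values of 6 occupy positions 2–4 → each gets rank 4.
The 3 values of 22 occupy positions 6–8 → each gets rank 8.
Rank 9 → value 25.

25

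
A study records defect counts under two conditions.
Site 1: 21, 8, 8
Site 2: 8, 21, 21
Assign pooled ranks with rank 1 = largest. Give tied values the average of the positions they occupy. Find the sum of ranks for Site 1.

Sorted (descending): 21, 21, 21, 8, 8, 8
The 3 values of 21 occupy positions 1–3 → average rank 2.
The 3 values of 8 occupy positions 4–6 → average rank 5.
Site 1 values → pooled ranks: 21→2, 8→5, 8→5
Rank sum = 2 + 5 + 5 = 12

12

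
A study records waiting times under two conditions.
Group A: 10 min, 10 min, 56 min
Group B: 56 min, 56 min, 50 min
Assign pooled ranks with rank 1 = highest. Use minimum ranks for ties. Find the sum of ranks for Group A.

Sorted (descending): 56, 56, 56, 50, 10, 10
The 3 values of 56 occupy positions 1–3 → each gets rank 1.
The 2 values of 10 occupy positions 5–6 → each gets rank 5.
Group A values → pooled ranks: 10→5, 10→5, 56→1
Rank sum = 5 + 5 + 1 = 11

11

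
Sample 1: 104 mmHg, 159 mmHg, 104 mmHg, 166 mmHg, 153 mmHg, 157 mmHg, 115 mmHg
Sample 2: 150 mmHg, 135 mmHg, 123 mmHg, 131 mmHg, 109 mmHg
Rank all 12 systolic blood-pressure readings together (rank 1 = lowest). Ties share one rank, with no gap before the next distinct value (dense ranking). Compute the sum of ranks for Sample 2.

Sorted (ascending): 104, 104, 109, 115, 123, 131, 135, 150, 153, 157, 159, 166
The 2 values of 104 share dense rank 1.
Remaining distinct values take the next consecutive integers.
Sample 2 values → pooled ranks: 150→7, 135→6, 123→4, 131→5, 109→2
Rank sum = 7 + 6 + 4 + 5 + 2 = 24

24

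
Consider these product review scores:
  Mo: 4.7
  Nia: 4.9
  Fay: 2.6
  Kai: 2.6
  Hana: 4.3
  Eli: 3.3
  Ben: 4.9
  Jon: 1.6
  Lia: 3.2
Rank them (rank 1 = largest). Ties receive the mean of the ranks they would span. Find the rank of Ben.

Sorted (descending): 4.9, 4.9, 4.7, 4.3, 3.3, 3.2, 2.6, 2.6, 1.6
The 2 values of 4.9 occupy positions 1–2 → average rank (1+2)/2 = 1.5.
The 2 values of 2.6 occupy positions 7–8 → average rank (7+8)/2 = 7.5.
Ben has value 4.9 → rank 1.5.

1.5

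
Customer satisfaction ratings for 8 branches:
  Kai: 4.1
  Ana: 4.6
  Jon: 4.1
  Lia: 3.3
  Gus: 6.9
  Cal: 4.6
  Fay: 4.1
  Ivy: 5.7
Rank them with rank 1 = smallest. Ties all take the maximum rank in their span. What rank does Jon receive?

4

Sorted (ascending): 3.3, 4.1, 4.1, 4.1, 4.6, 4.6, 5.7, 6.9
The 3 values of 4.1 occupy positions 2–4 → each gets rank 4.
The 2 values of 4.6 occupy positions 5–6 → each gets rank 6.
Jon has value 4.1 → rank 4.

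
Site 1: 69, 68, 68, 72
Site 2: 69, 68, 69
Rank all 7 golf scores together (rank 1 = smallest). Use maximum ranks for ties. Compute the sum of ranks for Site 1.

Sorted (ascending): 68, 68, 68, 69, 69, 69, 72
The 3 values of 68 occupy positions 1–3 → each gets rank 3.
The 3 values of 69 occupy positions 4–6 → each gets rank 6.
Site 1 values → pooled ranks: 69→6, 68→3, 68→3, 72→7
Rank sum = 6 + 3 + 3 + 7 = 19

19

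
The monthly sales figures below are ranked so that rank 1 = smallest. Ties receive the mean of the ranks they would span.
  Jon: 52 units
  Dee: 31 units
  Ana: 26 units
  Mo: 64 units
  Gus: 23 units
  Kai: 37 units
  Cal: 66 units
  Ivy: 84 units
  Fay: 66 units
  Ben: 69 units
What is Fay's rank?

Sorted (ascending): 23, 26, 31, 37, 52, 64, 66, 66, 69, 84
The 2 values of 66 occupy positions 7–8 → average rank (7+8)/2 = 7.5.
Fay has value 66 units → rank 7.5.

7.5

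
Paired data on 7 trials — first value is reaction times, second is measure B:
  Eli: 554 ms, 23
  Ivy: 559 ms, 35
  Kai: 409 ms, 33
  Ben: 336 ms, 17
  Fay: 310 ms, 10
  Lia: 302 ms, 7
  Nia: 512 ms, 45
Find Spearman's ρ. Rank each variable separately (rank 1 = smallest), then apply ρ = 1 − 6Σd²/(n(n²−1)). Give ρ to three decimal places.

0.821

Ranks of variable 1: 6, 7, 4, 3, 2, 1, 5
Ranks of variable 2: 4, 6, 5, 3, 2, 1, 7
d = r₁ − r₂: 2, 1, -1, 0, 0, 0, -2
d²: 4, 1, 1, 0, 0, 0, 4; Σd² = 10
ρ = 1 − 6·10/(7·48) = 1 − 60/336 = 0.821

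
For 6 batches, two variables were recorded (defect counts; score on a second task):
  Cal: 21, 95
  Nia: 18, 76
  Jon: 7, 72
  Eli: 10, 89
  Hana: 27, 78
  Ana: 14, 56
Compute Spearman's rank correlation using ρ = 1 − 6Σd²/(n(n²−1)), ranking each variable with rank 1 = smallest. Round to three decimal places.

Ranks of variable 1: 5, 4, 1, 2, 6, 3
Ranks of variable 2: 6, 3, 2, 5, 4, 1
d = r₁ − r₂: -1, 1, -1, -3, 2, 2
d²: 1, 1, 1, 9, 4, 4; Σd² = 20
ρ = 1 − 6·20/(6·35) = 1 − 120/210 = 0.429

0.429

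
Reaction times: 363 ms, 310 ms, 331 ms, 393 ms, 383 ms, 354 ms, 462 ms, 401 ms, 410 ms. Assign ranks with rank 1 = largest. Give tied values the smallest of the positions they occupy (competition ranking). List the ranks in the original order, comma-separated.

6, 9, 8, 4, 5, 7, 1, 3, 2

Sorted (descending): 462, 410, 401, 393, 383, 363, 354, 331, 310
No ties — each value takes its position as its rank.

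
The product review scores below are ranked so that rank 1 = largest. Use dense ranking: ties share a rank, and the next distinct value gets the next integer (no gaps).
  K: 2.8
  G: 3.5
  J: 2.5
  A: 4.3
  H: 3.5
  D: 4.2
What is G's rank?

Sorted (descending): 4.3, 4.2, 3.5, 3.5, 2.8, 2.5
The 2 values of 3.5 share dense rank 3.
Remaining distinct values take the next consecutive integers.
G has value 3.5 → rank 3.

3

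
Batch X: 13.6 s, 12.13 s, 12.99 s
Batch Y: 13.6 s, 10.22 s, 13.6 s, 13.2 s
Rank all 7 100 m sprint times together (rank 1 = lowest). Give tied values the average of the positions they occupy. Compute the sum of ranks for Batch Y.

17

Sorted (ascending): 10.22, 12.13, 12.99, 13.2, 13.6, 13.6, 13.6
The 3 values of 13.6 occupy positions 5–7 → average rank 6.
Batch Y values → pooled ranks: 13.6→6, 10.22→1, 13.6→6, 13.2→4
Rank sum = 6 + 1 + 6 + 4 = 17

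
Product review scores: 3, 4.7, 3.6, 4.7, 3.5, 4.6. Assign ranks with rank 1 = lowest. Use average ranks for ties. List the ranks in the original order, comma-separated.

1, 5.5, 3, 5.5, 2, 4

Sorted (ascending): 3, 3.5, 3.6, 4.6, 4.7, 4.7
The 2 values of 4.7 occupy positions 5–6 → average rank (5+6)/2 = 5.5.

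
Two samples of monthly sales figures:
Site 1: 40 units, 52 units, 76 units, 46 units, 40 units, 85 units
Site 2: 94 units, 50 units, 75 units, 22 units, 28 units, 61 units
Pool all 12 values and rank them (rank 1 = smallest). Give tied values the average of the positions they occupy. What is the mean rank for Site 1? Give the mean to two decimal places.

Sorted (ascending): 22, 28, 40, 40, 46, 50, 52, 61, 75, 76, 85, 94
The 2 values of 40 occupy positions 3–4 → average rank (3+4)/2 = 3.5.
Site 1 values → pooled ranks: 40→3.5, 52→7, 76→10, 46→5, 40→3.5, 85→11
Mean rank = (3.5 + 7 + 10 + 5 + 3.5 + 11) / 6 = 6.67

6.67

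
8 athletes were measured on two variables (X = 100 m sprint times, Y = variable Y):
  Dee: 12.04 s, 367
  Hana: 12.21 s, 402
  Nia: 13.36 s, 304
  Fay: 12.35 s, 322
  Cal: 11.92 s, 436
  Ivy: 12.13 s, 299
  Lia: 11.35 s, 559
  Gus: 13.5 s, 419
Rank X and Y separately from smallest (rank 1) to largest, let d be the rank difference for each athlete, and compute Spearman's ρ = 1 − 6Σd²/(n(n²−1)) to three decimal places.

Ranks of variable 1: 3, 5, 7, 6, 2, 4, 1, 8
Ranks of variable 2: 4, 5, 2, 3, 7, 1, 8, 6
d = r₁ − r₂: -1, 0, 5, 3, -5, 3, -7, 2
d²: 1, 0, 25, 9, 25, 9, 49, 4; Σd² = 122
ρ = 1 − 6·122/(8·63) = 1 − 732/504 = -0.452

-0.452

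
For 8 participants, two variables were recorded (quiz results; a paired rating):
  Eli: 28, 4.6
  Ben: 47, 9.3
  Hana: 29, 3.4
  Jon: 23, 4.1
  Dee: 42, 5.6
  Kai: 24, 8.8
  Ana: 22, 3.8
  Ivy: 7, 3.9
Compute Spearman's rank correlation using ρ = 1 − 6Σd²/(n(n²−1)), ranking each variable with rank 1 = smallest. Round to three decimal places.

0.524

Ranks of variable 1: 5, 8, 6, 3, 7, 4, 2, 1
Ranks of variable 2: 5, 8, 1, 4, 6, 7, 2, 3
d = r₁ − r₂: 0, 0, 5, -1, 1, -3, 0, -2
d²: 0, 0, 25, 1, 1, 9, 0, 4; Σd² = 40
ρ = 1 − 6·40/(8·63) = 1 − 240/504 = 0.524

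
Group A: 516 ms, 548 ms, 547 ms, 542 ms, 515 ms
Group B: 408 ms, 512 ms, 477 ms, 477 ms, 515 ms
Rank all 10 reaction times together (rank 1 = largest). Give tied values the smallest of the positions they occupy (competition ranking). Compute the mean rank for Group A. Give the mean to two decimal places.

3.00

Sorted (descending): 548, 547, 542, 516, 515, 515, 512, 477, 477, 408
The 2 values of 515 occupy positions 5–6 → each gets rank 5.
The 2 values of 477 occupy positions 8–9 → each gets rank 8.
Group A values → pooled ranks: 516→4, 548→1, 547→2, 542→3, 515→5
Mean rank = (4 + 1 + 2 + 3 + 5) / 5 = 3.00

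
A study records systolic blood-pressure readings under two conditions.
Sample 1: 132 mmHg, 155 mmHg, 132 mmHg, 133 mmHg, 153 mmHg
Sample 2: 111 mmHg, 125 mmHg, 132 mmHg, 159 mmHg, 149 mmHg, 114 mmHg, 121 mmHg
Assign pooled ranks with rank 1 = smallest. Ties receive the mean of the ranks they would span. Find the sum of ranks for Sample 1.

Sorted (ascending): 111, 114, 121, 125, 132, 132, 132, 133, 149, 153, 155, 159
The 3 values of 132 occupy positions 5–7 → average rank 6.
Sample 1 values → pooled ranks: 132→6, 155→11, 132→6, 133→8, 153→10
Rank sum = 6 + 11 + 6 + 8 + 10 = 41

41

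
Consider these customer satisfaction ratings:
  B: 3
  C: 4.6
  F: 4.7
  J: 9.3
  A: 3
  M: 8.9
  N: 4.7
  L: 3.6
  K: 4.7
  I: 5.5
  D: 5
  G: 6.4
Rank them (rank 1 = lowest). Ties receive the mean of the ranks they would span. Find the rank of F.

6

Sorted (ascending): 3, 3, 3.6, 4.6, 4.7, 4.7, 4.7, 5, 5.5, 6.4, 8.9, 9.3
The 2 values of 3 occupy positions 1–2 → average rank (1+2)/2 = 1.5.
The 3 values of 4.7 occupy positions 5–7 → average rank 6.
F has value 4.7 → rank 6.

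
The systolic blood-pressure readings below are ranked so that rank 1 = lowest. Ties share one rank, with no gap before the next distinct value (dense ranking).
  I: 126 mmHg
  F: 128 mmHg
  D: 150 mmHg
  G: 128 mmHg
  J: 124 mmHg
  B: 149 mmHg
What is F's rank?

3

Sorted (ascending): 124, 126, 128, 128, 149, 150
The 2 values of 128 share dense rank 3.
Remaining distinct values take the next consecutive integers.
F has value 128 mmHg → rank 3.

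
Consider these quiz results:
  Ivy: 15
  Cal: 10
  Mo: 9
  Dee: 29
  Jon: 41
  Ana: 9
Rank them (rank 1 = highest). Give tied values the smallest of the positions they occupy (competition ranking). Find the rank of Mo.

5

Sorted (descending): 41, 29, 15, 10, 9, 9
The 2 values of 9 occupy positions 5–6 → each gets rank 5.
Mo has value 9 → rank 5.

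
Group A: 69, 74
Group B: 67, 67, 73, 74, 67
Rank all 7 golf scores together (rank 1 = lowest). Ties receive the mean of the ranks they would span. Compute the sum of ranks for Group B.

17.5

Sorted (ascending): 67, 67, 67, 69, 73, 74, 74
The 3 values of 67 occupy positions 1–3 → average rank 2.
The 2 values of 74 occupy positions 6–7 → average rank (6+7)/2 = 6.5.
Group B values → pooled ranks: 67→2, 67→2, 73→5, 74→6.5, 67→2
Rank sum = 2 + 2 + 5 + 6.5 + 2 = 17.5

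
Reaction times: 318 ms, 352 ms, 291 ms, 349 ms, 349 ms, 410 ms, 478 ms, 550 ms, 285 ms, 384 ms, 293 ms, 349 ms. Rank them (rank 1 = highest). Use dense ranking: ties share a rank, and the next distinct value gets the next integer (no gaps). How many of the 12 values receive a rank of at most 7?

Sorted (descending): 550, 478, 410, 384, 352, 349, 349, 349, 318, 293, 291, 285
The 3 values of 349 share dense rank 6.
Remaining distinct values take the next consecutive integers.
Ranks ≤ 7: {1, 2, 3, 4, 5, 6, 6, 6, 7} → 9 values.

9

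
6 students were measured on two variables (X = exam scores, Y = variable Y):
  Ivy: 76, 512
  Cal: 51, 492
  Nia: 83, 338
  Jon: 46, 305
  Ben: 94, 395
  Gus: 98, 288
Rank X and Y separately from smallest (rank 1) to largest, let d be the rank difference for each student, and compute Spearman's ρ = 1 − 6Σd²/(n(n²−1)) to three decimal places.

Ranks of variable 1: 3, 2, 4, 1, 5, 6
Ranks of variable 2: 6, 5, 3, 2, 4, 1
d = r₁ − r₂: -3, -3, 1, -1, 1, 5
d²: 9, 9, 1, 1, 1, 25; Σd² = 46
ρ = 1 − 6·46/(6·35) = 1 − 276/210 = -0.314

-0.314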